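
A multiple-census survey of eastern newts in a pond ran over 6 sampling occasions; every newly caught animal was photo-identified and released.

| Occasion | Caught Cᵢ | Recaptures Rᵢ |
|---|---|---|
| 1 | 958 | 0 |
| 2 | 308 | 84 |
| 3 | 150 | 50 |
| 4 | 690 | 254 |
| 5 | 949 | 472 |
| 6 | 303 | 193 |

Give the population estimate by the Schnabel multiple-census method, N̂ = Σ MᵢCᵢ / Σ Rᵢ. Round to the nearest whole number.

Marked at large before each occasion: Mᵢ = Σⱼ<ᵢ (Cⱼ − Rⱼ) → M1=0, M2=958, M3=1182, M4=1282, M5=1718, M6=2195
Σ MᵢCᵢ = 0·958 + 958·308 + 1182·150 + 1282·690 + 1718·949 + 2195·303 = 0 + 295064 + 177300 + 884580 + 1630382 + 665085 = 3652411
Σ Rᵢ = 0 + 84 + 50 + 254 + 472 + 193 = 1053
N̂ = 3652411 / 1053 ≈ 3468.6 → 3469

N ≈ 3469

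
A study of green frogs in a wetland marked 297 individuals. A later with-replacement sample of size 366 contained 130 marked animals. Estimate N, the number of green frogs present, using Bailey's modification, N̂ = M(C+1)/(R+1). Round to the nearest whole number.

N ≈ 832

N̂ = 297·(366+1)/(130+1) = 297·367/131 = 108999/131 ≈ 832.1 → 832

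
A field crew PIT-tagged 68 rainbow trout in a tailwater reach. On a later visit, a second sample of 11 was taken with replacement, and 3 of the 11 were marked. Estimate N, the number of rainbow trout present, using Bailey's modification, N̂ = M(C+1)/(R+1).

N = 204

N̂ = 68·(11+1)/(3+1) = 68·12/4 = 816/4 = 204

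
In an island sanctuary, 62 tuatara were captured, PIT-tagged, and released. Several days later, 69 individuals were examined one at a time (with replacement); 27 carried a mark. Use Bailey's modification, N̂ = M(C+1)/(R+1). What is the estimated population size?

N̂ = 62·(69+1)/(27+1) = 62·70/28 = 4340/28 = 155

N = 155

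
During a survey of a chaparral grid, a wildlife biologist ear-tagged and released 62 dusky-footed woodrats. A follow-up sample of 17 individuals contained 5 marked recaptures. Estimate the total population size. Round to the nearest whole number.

The marked fraction in the recapture sample should equal the marked fraction in the population: 5/17 = 62/N.
N = (62 × 17) / 5 = 1054 / 5 ≈ 210.8 → 211

N ≈ 211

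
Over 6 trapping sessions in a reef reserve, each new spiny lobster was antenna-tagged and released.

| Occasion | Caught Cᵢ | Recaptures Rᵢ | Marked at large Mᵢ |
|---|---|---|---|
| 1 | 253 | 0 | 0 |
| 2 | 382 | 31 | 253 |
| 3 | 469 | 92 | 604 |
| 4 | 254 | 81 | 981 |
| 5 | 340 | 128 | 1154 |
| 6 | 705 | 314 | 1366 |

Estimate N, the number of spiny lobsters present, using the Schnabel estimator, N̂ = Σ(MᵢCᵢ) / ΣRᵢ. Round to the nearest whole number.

Σ MᵢCᵢ = 0·253 + 253·382 + 604·469 + 981·254 + 1154·340 + 1366·705 = 0 + 96646 + 283276 + 249174 + 392360 + 963030 = 1984486
Σ Rᵢ = 0 + 31 + 92 + 81 + 128 + 314 = 646
N̂ = 1984486 / 646 ≈ 3072.0 → 3072

N ≈ 3072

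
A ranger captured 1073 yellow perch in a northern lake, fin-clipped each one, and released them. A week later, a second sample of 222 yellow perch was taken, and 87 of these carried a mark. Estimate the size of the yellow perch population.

The marked fraction in the recapture sample should equal the marked fraction in the population: 87/222 = 1073/N.
N = (1073 × 222) / 87 = 238206 / 87 = 2738

N = 2738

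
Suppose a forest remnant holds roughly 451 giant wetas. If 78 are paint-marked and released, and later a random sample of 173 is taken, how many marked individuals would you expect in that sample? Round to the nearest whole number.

expected recaptures ≈ 30

Expected recaptures E[R] = M·C / N.
E[R] = 78 × 173 / 451 = 13494 / 451 ≈ 29.9 → 30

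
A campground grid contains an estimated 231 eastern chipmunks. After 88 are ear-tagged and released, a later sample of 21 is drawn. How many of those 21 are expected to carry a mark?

The marked fraction of the population is 88/231, so in a sample of 21 expect C·(M/N) marked.
E[R] = 88 × 21 / 231 = 1848 / 231 = 8

expected recaptures = 8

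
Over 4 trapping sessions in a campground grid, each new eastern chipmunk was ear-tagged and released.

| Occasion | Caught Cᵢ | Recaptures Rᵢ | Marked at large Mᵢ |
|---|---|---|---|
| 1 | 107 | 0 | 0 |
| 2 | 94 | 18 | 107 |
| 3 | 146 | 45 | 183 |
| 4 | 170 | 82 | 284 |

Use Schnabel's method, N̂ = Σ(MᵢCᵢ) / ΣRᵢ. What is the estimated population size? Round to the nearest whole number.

N ≈ 587

Σ MᵢCᵢ = 0·107 + 107·94 + 183·146 + 284·170 = 0 + 10058 + 26718 + 48280 = 85056
Σ Rᵢ = 0 + 18 + 45 + 82 = 145
N̂ = 85056 / 145 ≈ 586.6 → 587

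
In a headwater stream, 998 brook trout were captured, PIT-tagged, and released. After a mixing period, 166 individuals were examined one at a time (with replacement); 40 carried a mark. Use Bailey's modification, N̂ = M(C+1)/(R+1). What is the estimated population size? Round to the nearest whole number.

N ≈ 4065

N̂ = 998·(166+1)/(40+1) = 998·167/41 = 166666/41 ≈ 4065.0 → 4065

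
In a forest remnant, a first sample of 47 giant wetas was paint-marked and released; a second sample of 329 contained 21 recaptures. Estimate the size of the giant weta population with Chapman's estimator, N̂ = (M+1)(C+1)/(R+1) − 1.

N̂ = (47+1)(329+1)/(21+1) − 1 = 48·330/22 − 1
= 15840/22 − 1 = 720 − 1 = 719

N = 719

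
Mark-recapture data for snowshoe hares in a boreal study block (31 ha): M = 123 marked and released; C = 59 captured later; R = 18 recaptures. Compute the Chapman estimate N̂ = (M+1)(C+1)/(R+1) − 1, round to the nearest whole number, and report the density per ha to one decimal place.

N̂ = 124·60/19 − 1 = 7440/19 − 1 ≈ 390.6 → 391
Density = N̂ / area = 391 / 31 ≈ 12.61 → 12.6 per ha

density ≈ 12.6 snowshoe hares per ha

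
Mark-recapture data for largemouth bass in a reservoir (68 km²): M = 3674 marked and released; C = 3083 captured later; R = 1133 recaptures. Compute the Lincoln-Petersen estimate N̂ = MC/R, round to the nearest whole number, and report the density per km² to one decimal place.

N̂ = 3674·3083/1133 = 11326942/1133 ≈ 9997.3 → 9997
Density = N̂ / area = 9997 / 68 ≈ 147.01 → 147.0 per km²

density ≈ 147.0 largemouth bass per km²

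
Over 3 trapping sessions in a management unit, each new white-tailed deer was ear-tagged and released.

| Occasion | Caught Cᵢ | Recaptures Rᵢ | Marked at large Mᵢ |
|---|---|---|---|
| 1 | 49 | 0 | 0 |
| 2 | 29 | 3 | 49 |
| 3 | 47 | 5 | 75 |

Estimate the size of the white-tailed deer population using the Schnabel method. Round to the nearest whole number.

Σ MᵢCᵢ = 0·49 + 49·29 + 75·47 = 0 + 1421 + 3525 = 4946
Σ Rᵢ = 0 + 3 + 5 = 8
N̂ = 4946 / 8 ≈ 618.2 → 618

N ≈ 618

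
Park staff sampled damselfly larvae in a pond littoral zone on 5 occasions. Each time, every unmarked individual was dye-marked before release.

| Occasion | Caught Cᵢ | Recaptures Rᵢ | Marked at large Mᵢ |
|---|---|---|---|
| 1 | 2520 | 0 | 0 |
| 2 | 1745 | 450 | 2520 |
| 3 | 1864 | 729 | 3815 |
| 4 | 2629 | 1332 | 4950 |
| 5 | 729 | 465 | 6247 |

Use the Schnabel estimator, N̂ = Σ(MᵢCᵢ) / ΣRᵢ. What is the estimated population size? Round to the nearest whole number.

Σ MᵢCᵢ = 0·2520 + 2520·1745 + 3815·1864 + 4950·2629 + 6247·729 = 0 + 4397400 + 7111160 + 13013550 + 4554063 = 29076173
Σ Rᵢ = 0 + 450 + 729 + 1332 + 465 = 2976
N̂ = 29076173 / 2976 ≈ 9770.2 → 9770

N ≈ 9770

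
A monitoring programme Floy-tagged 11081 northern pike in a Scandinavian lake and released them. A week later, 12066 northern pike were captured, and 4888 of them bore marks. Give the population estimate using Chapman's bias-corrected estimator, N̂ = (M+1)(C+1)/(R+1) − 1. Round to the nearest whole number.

N̂ = (11081+1)(12066+1)/(4888+1) − 1 = 11082·12067/4889 − 1
= 133726494/4889 − 1 ≈ 27352.5 − 1 ≈ 27351.5 → 27352

N ≈ 27,352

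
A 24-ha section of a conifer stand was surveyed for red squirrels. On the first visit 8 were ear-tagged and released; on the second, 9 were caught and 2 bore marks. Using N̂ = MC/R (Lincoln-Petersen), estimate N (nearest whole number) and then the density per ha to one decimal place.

N̂ = 8·9/2 = 72/2 = 36
Density = N̂ / area = 36 / 24 ≈ 1.50 → 1.5 per ha

density ≈ 1.5 red squirrels per ha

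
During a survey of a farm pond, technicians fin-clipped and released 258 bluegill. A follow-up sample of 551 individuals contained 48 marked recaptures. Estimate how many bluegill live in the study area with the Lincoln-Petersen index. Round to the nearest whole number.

N ≈ 2962

Lincoln-Petersen assumes M/N = R/C, so N = M·C / R.
N = (258 × 551) / 48 = 142158 / 48 ≈ 2961.6 → 2962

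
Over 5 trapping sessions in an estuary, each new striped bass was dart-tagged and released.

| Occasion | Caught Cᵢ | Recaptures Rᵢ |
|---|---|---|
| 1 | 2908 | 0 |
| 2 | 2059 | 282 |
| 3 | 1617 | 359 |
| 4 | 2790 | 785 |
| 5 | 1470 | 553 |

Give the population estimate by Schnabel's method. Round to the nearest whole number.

N ≈ 21,136

Marked at large before each occasion: Mᵢ = Σⱼ<ᵢ (Cⱼ − Rⱼ) → M1=0, M2=2908, M3=4685, M4=5943, M5=7948
Σ MᵢCᵢ = 0·2908 + 2908·2059 + 4685·1617 + 5943·2790 + 7948·1470 = 0 + 5987572 + 7575645 + 16580970 + 11683560 = 41827747
Σ Rᵢ = 0 + 282 + 359 + 785 + 553 = 1979
N̂ = 41827747 / 1979 ≈ 21135.8 → 21136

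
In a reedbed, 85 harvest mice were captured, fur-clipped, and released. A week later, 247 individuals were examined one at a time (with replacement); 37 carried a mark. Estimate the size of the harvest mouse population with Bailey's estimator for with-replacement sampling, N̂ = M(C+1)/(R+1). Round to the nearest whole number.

N ≈ 555

N̂ = 85·(247+1)/(37+1) = 85·248/38 = 21080/38 ≈ 554.7 → 555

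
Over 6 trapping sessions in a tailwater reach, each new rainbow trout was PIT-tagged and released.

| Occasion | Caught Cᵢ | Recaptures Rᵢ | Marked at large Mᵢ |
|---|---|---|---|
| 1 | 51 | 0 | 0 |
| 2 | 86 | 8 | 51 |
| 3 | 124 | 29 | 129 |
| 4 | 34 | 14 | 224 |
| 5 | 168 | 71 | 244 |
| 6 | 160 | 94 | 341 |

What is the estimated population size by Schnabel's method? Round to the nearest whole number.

N ≈ 572

Σ MᵢCᵢ = 0·51 + 51·86 + 129·124 + 224·34 + 244·168 + 341·160 = 0 + 4386 + 15996 + 7616 + 40992 + 54560 = 123550
Σ Rᵢ = 0 + 8 + 29 + 14 + 71 + 94 = 216
N̂ = 123550 / 216 ≈ 572.0 → 572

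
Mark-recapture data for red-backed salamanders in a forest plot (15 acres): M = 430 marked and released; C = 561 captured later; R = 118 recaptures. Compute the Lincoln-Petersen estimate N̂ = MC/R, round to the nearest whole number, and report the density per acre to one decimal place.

N̂ = 430·561/118 = 241230/118 ≈ 2044.3 → 2044
Density = N̂ / area = 2044 / 15 ≈ 136.27 → 136.3 per acre

density ≈ 136.3 red-backed salamanders per acre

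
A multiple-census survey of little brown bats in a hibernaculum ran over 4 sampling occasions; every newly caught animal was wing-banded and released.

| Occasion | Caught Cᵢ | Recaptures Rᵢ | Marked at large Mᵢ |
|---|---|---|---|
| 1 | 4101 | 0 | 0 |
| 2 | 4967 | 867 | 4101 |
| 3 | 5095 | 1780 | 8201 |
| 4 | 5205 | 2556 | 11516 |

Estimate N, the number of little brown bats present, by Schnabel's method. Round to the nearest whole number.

Σ MᵢCᵢ = 0·4101 + 4101·4967 + 8201·5095 + 11516·5205 = 0 + 20369667 + 41784095 + 59940780 = 122094542
Σ Rᵢ = 0 + 867 + 1780 + 2556 = 5203
N̂ = 122094542 / 5203 ≈ 23466.2 → 23466

N ≈ 23,466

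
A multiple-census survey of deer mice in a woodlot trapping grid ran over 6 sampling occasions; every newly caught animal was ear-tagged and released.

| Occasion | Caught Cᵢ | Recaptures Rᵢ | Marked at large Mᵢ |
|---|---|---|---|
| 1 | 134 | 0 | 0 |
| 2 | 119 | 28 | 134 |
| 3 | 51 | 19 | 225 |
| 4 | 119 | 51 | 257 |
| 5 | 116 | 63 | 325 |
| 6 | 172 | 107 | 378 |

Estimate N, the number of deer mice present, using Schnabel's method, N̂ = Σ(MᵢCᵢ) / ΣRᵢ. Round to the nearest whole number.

Σ MᵢCᵢ = 0·134 + 134·119 + 225·51 + 257·119 + 325·116 + 378·172 = 0 + 15946 + 11475 + 30583 + 37700 + 65016 = 160720
Σ Rᵢ = 0 + 28 + 19 + 51 + 63 + 107 = 268
N̂ = 160720 / 268 ≈ 599.7 → 600

N ≈ 600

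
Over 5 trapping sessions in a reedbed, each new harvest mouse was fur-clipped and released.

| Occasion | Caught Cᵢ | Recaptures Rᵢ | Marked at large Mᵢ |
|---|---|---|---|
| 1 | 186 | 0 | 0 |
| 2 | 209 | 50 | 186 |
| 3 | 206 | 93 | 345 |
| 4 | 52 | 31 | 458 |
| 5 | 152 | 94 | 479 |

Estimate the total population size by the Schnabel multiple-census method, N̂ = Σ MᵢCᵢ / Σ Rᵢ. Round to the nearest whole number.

N ≈ 771

Σ MᵢCᵢ = 0·186 + 186·209 + 345·206 + 458·52 + 479·152 = 0 + 38874 + 71070 + 23816 + 72808 = 206568
Σ Rᵢ = 0 + 50 + 93 + 31 + 94 = 268
N̂ = 206568 / 268 ≈ 770.8 → 771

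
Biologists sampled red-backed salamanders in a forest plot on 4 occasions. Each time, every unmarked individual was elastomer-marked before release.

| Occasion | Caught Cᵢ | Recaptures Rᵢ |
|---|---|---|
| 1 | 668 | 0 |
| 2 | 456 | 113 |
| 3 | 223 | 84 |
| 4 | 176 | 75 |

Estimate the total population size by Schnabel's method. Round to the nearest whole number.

N ≈ 2693

Marked at large before each occasion: Mᵢ = Σⱼ<ᵢ (Cⱼ − Rⱼ) → M1=0, M2=668, M3=1011, M4=1150
Σ MᵢCᵢ = 0·668 + 668·456 + 1011·223 + 1150·176 = 0 + 304608 + 225453 + 202400 = 732461
Σ Rᵢ = 0 + 113 + 84 + 75 = 272
N̂ = 732461 / 272 ≈ 2692.9 → 2693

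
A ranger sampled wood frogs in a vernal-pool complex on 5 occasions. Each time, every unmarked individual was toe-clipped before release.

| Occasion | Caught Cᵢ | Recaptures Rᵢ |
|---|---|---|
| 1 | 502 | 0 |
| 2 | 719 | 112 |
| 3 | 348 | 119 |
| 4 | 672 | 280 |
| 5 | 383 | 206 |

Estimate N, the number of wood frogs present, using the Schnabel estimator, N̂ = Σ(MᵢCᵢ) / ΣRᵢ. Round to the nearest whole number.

N ≈ 3220

Marked at large before each occasion: Mᵢ = Σⱼ<ᵢ (Cⱼ − Rⱼ) → M1=0, M2=502, M3=1109, M4=1338, M5=1730
Σ MᵢCᵢ = 0·502 + 502·719 + 1109·348 + 1338·672 + 1730·383 = 0 + 360938 + 385932 + 899136 + 662590 = 2308596
Σ Rᵢ = 0 + 112 + 119 + 280 + 206 = 717
N̂ = 2308596 / 717 ≈ 3219.8 → 3220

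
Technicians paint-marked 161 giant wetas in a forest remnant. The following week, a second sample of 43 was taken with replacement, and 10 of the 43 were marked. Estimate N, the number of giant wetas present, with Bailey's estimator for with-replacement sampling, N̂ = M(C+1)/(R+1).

N = 644

N̂ = 161·(43+1)/(10+1) = 161·44/11 = 7084/11 = 644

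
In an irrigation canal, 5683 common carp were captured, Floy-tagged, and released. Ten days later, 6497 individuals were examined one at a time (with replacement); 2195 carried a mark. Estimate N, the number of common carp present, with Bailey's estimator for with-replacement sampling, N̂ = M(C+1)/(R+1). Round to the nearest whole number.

N ≈ 16,816

N̂ = 5683·(6497+1)/(2195+1) = 5683·6498/2196 = 36928134/2196 ≈ 16816.1 → 16816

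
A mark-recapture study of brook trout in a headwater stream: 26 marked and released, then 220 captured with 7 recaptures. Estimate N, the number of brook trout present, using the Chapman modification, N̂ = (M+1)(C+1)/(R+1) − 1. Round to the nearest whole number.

N ≈ 745

N̂ = (26+1)(220+1)/(7+1) − 1 = 27·221/8 − 1
= 5967/8 − 1 ≈ 745.9 − 1 ≈ 744.9 → 745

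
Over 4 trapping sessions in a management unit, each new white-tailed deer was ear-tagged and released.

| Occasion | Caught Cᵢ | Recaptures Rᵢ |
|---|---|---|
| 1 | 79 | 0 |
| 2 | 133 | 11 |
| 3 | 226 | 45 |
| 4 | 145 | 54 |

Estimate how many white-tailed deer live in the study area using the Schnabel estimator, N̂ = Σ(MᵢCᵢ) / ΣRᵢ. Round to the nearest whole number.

Marked at large before each occasion: Mᵢ = Σⱼ<ᵢ (Cⱼ − Rⱼ) → M1=0, M2=79, M3=201, M4=382
Σ MᵢCᵢ = 0·79 + 79·133 + 201·226 + 382·145 = 0 + 10507 + 45426 + 55390 = 111323
Σ Rᵢ = 0 + 11 + 45 + 54 = 110
N̂ = 111323 / 110 ≈ 1012.0 → 1012

N ≈ 1012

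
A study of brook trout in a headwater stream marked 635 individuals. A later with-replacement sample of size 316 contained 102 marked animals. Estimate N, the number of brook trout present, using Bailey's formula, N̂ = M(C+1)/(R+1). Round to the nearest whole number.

N ≈ 1954

N̂ = 635·(316+1)/(102+1) = 635·317/103 = 201295/103 ≈ 1954.3 → 1954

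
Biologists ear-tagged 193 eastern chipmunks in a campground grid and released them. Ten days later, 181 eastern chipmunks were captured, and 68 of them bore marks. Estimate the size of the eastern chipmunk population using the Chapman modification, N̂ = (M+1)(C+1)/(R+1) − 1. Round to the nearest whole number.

N ≈ 511

N̂ = (193+1)(181+1)/(68+1) − 1 = 194·182/69 − 1
= 35308/69 − 1 ≈ 511.7 − 1 ≈ 510.7 → 511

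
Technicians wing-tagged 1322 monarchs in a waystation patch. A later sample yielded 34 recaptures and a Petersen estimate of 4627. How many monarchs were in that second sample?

From N = M·C/R: C = N·R / M = 4627·34 / 1322 = 157318 / 1322 = 119.

C = 119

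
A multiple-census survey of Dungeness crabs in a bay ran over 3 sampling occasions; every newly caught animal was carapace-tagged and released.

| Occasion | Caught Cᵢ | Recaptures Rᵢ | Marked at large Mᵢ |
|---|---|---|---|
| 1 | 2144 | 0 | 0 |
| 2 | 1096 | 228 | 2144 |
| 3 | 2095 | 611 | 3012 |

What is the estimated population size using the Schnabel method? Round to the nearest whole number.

N ≈ 10,322

Σ MᵢCᵢ = 0·2144 + 2144·1096 + 3012·2095 = 0 + 2349824 + 6310140 = 8659964
Σ Rᵢ = 0 + 228 + 611 = 839
N̂ = 8659964 / 839 ≈ 10321.8 → 10322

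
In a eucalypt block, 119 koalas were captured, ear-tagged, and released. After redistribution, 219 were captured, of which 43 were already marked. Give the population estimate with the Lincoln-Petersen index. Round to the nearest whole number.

N ≈ 606

N = (119 × 219) / 43 = 26061 / 43 ≈ 606.1 → 606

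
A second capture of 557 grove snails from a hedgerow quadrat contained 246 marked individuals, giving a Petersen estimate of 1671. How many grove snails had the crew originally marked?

From N = M·C/R: M = N·R / C = 1671·246 / 557 = 411066 / 557 = 738.

M = 738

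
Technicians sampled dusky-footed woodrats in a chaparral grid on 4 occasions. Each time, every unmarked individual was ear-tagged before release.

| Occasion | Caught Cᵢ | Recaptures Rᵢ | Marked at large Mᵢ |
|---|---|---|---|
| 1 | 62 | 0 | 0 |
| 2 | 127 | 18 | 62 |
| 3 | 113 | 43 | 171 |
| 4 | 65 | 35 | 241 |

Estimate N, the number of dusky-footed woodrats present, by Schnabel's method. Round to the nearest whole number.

N ≈ 446

Σ MᵢCᵢ = 0·62 + 62·127 + 171·113 + 241·65 = 0 + 7874 + 19323 + 15665 = 42862
Σ Rᵢ = 0 + 18 + 43 + 35 = 96
N̂ = 42862 / 96 ≈ 446.48 → 446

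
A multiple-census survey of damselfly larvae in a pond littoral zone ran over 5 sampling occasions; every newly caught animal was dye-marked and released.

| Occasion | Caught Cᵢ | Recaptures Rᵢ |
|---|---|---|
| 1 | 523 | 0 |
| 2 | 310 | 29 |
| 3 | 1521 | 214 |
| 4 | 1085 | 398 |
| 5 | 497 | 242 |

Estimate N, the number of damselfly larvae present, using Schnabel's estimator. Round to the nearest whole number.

N ≈ 5737

Marked at large before each occasion: Mᵢ = Σⱼ<ᵢ (Cⱼ − Rⱼ) → M1=0, M2=523, M3=804, M4=2111, M5=2798
Σ MᵢCᵢ = 0·523 + 523·310 + 804·1521 + 2111·1085 + 2798·497 = 0 + 162130 + 1222884 + 2290435 + 1390606 = 5066055
Σ Rᵢ = 0 + 29 + 214 + 398 + 242 = 883
N̂ = 5066055 / 883 ≈ 5737.3 → 5737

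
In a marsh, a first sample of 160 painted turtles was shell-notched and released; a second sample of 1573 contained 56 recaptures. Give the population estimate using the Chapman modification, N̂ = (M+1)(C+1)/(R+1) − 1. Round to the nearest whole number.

N̂ = (160+1)(1573+1)/(56+1) − 1 = 161·1574/57 − 1
= 253414/57 − 1 ≈ 4445.9 − 1 ≈ 4444.9 → 4445

N ≈ 4445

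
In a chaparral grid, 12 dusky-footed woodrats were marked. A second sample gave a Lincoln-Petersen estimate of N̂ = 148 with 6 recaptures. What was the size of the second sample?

From N = M·C/R: C = N·R / M = 148·6 / 12 = 888 / 12 = 74.

C = 74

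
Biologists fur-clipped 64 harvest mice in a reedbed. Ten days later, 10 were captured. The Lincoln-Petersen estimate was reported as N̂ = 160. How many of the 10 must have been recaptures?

R = 4

From N = M·C/R: R = M·C / N = 64·10 / 160 = 640 / 160 = 4.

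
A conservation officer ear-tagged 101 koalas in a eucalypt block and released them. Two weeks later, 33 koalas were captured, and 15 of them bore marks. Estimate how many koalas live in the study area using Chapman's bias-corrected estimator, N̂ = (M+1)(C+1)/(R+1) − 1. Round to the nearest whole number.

N̂ = (101+1)(33+1)/(15+1) − 1 = 102·34/16 − 1
= 3468/16 − 1 ≈ 216.8 − 1 ≈ 215.8 → 216

N ≈ 216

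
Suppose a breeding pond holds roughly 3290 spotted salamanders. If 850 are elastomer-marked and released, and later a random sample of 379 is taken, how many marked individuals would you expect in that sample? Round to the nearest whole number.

The marked fraction of the population is 850/3290, so in a sample of 379 expect C·(M/N) marked.
E[R] = 850 × 379 / 3290 = 322150 / 3290 ≈ 97.9 → 98

expected recaptures ≈ 98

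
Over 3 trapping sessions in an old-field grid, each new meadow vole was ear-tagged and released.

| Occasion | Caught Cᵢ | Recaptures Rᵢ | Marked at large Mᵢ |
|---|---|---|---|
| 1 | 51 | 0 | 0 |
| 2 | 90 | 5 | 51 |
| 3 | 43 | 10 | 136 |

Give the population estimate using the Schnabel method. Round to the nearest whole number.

N ≈ 696

Σ MᵢCᵢ = 0·51 + 51·90 + 136·43 = 0 + 4590 + 5848 = 10438
Σ Rᵢ = 0 + 5 + 10 = 15
N̂ = 10438 / 15 ≈ 695.9 → 696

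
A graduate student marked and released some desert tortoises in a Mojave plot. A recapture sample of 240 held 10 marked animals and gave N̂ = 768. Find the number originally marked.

From N = M·C/R: M = N·R / C = 768·10 / 240 = 7680 / 240 = 32.

M = 32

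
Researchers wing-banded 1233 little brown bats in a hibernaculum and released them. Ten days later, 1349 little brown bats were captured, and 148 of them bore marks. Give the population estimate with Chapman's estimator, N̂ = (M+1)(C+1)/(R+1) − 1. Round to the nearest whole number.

N ≈ 11,180

N̂ = (1233+1)(1349+1)/(148+1) − 1 = 1234·1350/149 − 1
= 1665900/149 − 1 ≈ 11180.5 − 1 ≈ 11179.5 → 11180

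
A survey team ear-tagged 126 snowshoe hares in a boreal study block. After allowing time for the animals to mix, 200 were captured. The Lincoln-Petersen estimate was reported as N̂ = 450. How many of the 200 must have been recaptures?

R = 56

From N = M·C/R: R = M·C / N = 126·200 / 450 = 25200 / 450 = 56.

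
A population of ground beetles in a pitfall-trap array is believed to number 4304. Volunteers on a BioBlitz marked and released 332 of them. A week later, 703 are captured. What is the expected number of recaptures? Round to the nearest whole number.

expected recaptures ≈ 54

The marked fraction of the population is 332/4304, so in a sample of 703 expect C·(M/N) marked.
E[R] = 332 × 703 / 4304 = 233396 / 4304 ≈ 54.2 → 54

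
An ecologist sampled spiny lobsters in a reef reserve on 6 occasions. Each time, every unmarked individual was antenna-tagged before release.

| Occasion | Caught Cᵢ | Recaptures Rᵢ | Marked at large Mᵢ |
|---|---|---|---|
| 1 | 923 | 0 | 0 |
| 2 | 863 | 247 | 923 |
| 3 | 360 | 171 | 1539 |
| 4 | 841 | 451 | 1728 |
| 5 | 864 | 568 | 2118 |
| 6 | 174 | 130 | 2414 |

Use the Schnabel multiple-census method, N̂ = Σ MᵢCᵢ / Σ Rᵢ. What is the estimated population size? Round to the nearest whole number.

Σ MᵢCᵢ = 0·923 + 923·863 + 1539·360 + 1728·841 + 2118·864 + 2414·174 = 0 + 796549 + 554040 + 1453248 + 1829952 + 420036 = 5053825
Σ Rᵢ = 0 + 247 + 171 + 451 + 568 + 130 = 1567
N̂ = 5053825 / 1567 ≈ 3225.2 → 3225

N ≈ 3225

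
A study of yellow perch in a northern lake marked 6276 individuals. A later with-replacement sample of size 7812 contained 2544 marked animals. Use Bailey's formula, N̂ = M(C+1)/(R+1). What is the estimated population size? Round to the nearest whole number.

N̂ = 6276·(7812+1)/(2544+1) = 6276·7813/2545 = 49034388/2545 ≈ 19267.0 → 19267

N ≈ 19,267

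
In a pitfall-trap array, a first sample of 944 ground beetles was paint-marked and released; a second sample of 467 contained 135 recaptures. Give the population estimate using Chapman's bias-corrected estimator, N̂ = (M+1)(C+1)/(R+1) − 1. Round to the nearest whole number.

N ≈ 3251

N̂ = (944+1)(467+1)/(135+1) − 1 = 945·468/136 − 1
= 442260/136 − 1 ≈ 3251.9 − 1 ≈ 3250.9 → 3251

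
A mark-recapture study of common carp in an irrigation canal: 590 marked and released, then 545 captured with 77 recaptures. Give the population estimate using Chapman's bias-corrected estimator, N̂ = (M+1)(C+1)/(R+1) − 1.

N̂ = (590+1)(545+1)/(77+1) − 1 = 591·546/78 − 1
= 322686/78 − 1 = 4137 − 1 = 4136

N = 4136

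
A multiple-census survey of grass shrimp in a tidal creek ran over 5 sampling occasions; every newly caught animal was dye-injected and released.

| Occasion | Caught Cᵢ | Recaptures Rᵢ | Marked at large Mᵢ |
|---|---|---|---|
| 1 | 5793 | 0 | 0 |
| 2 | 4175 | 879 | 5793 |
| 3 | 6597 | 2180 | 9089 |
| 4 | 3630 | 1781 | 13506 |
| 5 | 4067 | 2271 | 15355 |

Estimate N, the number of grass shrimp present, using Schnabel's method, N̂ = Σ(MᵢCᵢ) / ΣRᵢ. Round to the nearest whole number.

N ≈ 27,510

Σ MᵢCᵢ = 0·5793 + 5793·4175 + 9089·6597 + 13506·3630 + 15355·4067 = 0 + 24185775 + 59960133 + 49026780 + 62448785 = 195621473
Σ Rᵢ = 0 + 879 + 2180 + 1781 + 2271 = 7111
N̂ = 195621473 / 7111 ≈ 27509.7 → 27510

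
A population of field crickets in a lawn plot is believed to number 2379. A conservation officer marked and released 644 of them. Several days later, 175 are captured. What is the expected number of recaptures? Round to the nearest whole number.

expected recaptures ≈ 47

Expected recaptures E[R] = M·C / N.
E[R] = 644 × 175 / 2379 = 112700 / 2379 ≈ 47.4 → 47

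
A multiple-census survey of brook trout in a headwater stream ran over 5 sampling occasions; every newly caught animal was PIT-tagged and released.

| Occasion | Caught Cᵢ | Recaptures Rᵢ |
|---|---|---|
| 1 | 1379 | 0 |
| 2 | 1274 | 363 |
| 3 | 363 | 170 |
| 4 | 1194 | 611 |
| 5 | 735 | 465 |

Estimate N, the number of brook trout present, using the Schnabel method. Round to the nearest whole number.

N ≈ 4852

Marked at large before each occasion: Mᵢ = Σⱼ<ᵢ (Cⱼ − Rⱼ) → M1=0, M2=1379, M3=2290, M4=2483, M5=3066
Σ MᵢCᵢ = 0·1379 + 1379·1274 + 2290·363 + 2483·1194 + 3066·735 = 0 + 1756846 + 831270 + 2964702 + 2253510 = 7806328
Σ Rᵢ = 0 + 363 + 170 + 611 + 465 = 1609
N̂ = 7806328 / 1609 ≈ 4851.7 → 4852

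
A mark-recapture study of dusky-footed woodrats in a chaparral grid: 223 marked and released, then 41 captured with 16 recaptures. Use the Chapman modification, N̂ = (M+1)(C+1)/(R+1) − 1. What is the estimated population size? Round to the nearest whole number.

N ≈ 552

N̂ = (223+1)(41+1)/(16+1) − 1 = 224·42/17 − 1
= 9408/17 − 1 ≈ 553.4 − 1 ≈ 552.4 → 552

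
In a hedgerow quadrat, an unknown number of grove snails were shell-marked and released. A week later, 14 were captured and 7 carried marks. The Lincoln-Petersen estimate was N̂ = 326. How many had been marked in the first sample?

From N = M·C/R: M = N·R / C = 326·7 / 14 = 2282 / 14 = 163.

M = 163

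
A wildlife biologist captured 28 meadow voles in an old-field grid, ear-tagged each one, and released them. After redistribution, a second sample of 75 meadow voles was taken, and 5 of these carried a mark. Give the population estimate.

If marked individuals mix randomly, R/C ≈ M/N, giving N ≈ M·C/R.
N = (28 × 75) / 5 = 2100 / 5 = 420

N = 420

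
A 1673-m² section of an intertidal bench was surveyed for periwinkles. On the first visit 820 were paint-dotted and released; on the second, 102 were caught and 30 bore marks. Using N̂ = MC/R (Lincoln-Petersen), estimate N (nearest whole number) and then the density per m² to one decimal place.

N̂ = 820·102/30 = 83640/30 = 2788
Density = N̂ / area = 2788 / 1673 ≈ 1.67 → 1.7 per m²

density ≈ 1.7 periwinkles per m²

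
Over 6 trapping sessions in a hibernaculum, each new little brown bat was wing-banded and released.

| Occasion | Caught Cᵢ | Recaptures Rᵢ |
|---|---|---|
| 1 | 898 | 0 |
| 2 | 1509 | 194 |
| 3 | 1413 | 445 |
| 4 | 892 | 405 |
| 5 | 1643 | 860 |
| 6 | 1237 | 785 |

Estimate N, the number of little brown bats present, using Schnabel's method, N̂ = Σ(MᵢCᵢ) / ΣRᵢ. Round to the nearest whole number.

Marked at large before each occasion: Mᵢ = Σⱼ<ᵢ (Cⱼ − Rⱼ) → M1=0, M2=898, M3=2213, M4=3181, M5=3668, M6=4451
Σ MᵢCᵢ = 0·898 + 898·1509 + 2213·1413 + 3181·892 + 3668·1643 + 4451·1237 = 0 + 1355082 + 3126969 + 2837452 + 6026524 + 5505887 = 18851914
Σ Rᵢ = 0 + 194 + 445 + 405 + 860 + 785 = 2689
N̂ = 18851914 / 2689 ≈ 7010.8 → 7011

N ≈ 7011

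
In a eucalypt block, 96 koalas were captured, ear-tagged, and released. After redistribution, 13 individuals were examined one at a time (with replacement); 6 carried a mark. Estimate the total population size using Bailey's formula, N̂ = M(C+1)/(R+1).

N̂ = 96·(13+1)/(6+1) = 96·14/7 = 1344/7 = 192

N = 192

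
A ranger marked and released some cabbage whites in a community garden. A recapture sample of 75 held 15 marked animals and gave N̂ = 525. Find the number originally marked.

From N = M·C/R: M = N·R / C = 525·15 / 75 = 7875 / 75 = 105.

M = 105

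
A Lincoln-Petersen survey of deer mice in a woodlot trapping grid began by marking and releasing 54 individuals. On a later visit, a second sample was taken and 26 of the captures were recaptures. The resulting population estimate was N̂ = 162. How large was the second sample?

From N = M·C/R: C = N·R / M = 162·26 / 54 = 4212 / 54 = 78.

C = 78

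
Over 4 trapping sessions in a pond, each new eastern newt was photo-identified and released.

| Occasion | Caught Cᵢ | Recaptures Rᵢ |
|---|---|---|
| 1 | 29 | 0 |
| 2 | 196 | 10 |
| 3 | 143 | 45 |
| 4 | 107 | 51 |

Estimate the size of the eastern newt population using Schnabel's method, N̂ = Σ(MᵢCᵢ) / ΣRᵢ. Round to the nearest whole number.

N ≈ 660

Marked at large before each occasion: Mᵢ = Σⱼ<ᵢ (Cⱼ − Rⱼ) → M1=0, M2=29, M3=215, M4=313
Σ MᵢCᵢ = 0·29 + 29·196 + 215·143 + 313·107 = 0 + 5684 + 30745 + 33491 = 69920
Σ Rᵢ = 0 + 10 + 45 + 51 = 106
N̂ = 69920 / 106 ≈ 659.6 → 660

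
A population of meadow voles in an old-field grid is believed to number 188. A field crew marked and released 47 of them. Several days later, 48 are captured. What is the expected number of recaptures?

expected recaptures = 12

The marked fraction of the population is 47/188, so in a sample of 48 expect C·(M/N) marked.
E[R] = 47 × 48 / 188 = 2256 / 188 = 12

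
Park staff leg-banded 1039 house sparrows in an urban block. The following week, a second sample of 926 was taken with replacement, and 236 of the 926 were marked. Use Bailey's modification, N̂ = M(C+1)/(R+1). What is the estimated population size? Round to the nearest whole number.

N̂ = 1039·(926+1)/(236+1) = 1039·927/237 = 963153/237 ≈ 4063.9 → 4064

N ≈ 4064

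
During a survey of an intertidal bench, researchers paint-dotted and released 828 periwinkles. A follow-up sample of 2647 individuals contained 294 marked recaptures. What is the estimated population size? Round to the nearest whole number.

Lincoln-Petersen assumes M/N = R/C, so N = M·C / R.
N = (828 × 2647) / 294 = 2191716 / 294 ≈ 7454.8 → 7455

N ≈ 7455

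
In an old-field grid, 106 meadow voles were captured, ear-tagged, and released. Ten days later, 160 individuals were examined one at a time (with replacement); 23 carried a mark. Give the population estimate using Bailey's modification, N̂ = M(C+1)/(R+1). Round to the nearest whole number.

N̂ = 106·(160+1)/(23+1) = 106·161/24 = 17066/24 ≈ 711.1 → 711

N ≈ 711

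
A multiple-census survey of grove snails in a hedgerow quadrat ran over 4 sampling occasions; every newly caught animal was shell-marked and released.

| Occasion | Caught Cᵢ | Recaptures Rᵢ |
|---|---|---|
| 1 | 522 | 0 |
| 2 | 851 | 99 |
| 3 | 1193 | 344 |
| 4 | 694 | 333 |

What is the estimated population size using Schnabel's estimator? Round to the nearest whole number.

N ≈ 4430

Marked at large before each occasion: Mᵢ = Σⱼ<ᵢ (Cⱼ − Rⱼ) → M1=0, M2=522, M3=1274, M4=2123
Σ MᵢCᵢ = 0·522 + 522·851 + 1274·1193 + 2123·694 = 0 + 444222 + 1519882 + 1473362 = 3437466
Σ Rᵢ = 0 + 99 + 344 + 333 = 776
N̂ = 3437466 / 776 ≈ 4429.7 → 4430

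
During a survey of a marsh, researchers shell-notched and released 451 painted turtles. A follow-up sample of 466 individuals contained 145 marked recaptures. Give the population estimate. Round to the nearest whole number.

N ≈ 1449

The marked fraction in the recapture sample should equal the marked fraction in the population: 145/466 = 451/N.
N = (451 × 466) / 145 = 210166 / 145 ≈ 1449.4 → 1449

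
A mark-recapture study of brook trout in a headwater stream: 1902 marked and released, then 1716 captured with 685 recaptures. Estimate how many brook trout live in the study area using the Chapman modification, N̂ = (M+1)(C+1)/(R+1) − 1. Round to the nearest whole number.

N̂ = (1902+1)(1716+1)/(685+1) − 1 = 1903·1717/686 − 1
= 3267451/686 − 1 ≈ 4763.0 − 1 ≈ 4762.0 → 4762

N ≈ 4762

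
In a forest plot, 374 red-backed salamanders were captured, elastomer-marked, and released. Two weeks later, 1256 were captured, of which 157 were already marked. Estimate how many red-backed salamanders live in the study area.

If marked individuals mix randomly, R/C ≈ M/N, giving N ≈ M·C/R.
N = (374 × 1256) / 157 = 469744 / 157 = 2992

N = 2992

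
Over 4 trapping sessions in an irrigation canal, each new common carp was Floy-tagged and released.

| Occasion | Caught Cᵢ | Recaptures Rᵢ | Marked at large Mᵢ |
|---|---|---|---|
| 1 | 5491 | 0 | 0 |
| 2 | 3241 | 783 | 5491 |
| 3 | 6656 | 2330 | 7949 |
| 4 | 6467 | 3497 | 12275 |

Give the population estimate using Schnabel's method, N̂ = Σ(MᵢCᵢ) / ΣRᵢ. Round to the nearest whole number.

N ≈ 22,706

Σ MᵢCᵢ = 0·5491 + 5491·3241 + 7949·6656 + 12275·6467 = 0 + 17796331 + 52908544 + 79382425 = 150087300
Σ Rᵢ = 0 + 783 + 2330 + 3497 = 6610
N̂ = 150087300 / 6610 ≈ 22706.1 → 22706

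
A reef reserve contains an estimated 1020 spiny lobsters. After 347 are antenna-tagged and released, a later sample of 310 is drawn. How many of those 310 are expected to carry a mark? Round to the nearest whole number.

expected recaptures ≈ 105

Expected recaptures E[R] = M·C / N.
E[R] = 347 × 310 / 1020 = 107570 / 1020 ≈ 105.46 → 105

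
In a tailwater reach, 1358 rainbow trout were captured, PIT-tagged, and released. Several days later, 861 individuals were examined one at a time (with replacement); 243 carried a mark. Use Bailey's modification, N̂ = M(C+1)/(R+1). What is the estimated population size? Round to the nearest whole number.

N̂ = 1358·(861+1)/(243+1) = 1358·862/244 = 1170596/244 ≈ 4797.5 → 4798

N ≈ 4798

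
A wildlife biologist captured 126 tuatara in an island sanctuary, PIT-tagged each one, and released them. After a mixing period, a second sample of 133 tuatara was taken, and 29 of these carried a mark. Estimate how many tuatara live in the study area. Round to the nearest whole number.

N ≈ 578

N = (126 × 133) / 29 = 16758 / 29 ≈ 577.9 → 578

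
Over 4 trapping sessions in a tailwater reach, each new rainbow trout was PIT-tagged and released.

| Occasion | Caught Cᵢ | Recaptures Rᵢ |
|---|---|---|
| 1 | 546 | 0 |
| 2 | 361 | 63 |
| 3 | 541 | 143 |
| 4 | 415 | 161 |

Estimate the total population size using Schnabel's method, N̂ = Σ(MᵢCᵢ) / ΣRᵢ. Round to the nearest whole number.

Marked at large before each occasion: Mᵢ = Σⱼ<ᵢ (Cⱼ − Rⱼ) → M1=0, M2=546, M3=844, M4=1242
Σ MᵢCᵢ = 0·546 + 546·361 + 844·541 + 1242·415 = 0 + 197106 + 456604 + 515430 = 1169140
Σ Rᵢ = 0 + 63 + 143 + 161 = 367
N̂ = 1169140 / 367 ≈ 3185.7 → 3186

N ≈ 3186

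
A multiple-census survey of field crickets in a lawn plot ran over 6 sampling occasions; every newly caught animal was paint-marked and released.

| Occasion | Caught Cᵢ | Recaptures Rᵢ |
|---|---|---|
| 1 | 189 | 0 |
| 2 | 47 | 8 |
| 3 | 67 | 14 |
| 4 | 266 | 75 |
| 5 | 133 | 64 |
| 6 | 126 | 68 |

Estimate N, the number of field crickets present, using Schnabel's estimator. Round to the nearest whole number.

N ≈ 1004

Marked at large before each occasion: Mᵢ = Σⱼ<ᵢ (Cⱼ − Rⱼ) → M1=0, M2=189, M3=228, M4=281, M5=472, M6=541
Σ MᵢCᵢ = 0·189 + 189·47 + 228·67 + 281·266 + 472·133 + 541·126 = 0 + 8883 + 15276 + 74746 + 62776 + 68166 = 229847
Σ Rᵢ = 0 + 8 + 14 + 75 + 64 + 68 = 229
N̂ = 229847 / 229 ≈ 1003.7 → 1004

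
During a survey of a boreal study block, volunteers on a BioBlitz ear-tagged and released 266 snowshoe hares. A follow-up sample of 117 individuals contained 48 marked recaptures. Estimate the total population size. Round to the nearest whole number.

If marked individuals mix randomly, R/C ≈ M/N, giving N ≈ M·C/R.
N = (266 × 117) / 48 = 31122 / 48 ≈ 648.4 → 648

N ≈ 648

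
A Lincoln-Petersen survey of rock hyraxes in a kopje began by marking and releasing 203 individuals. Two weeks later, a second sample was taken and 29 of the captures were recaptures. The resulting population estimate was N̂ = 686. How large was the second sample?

C = 98

From N = M·C/R: C = N·R / M = 686·29 / 203 = 19894 / 203 = 98.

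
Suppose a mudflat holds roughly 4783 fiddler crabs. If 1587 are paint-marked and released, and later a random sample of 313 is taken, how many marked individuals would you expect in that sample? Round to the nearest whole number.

Expected recaptures E[R] = M·C / N.
E[R] = 1587 × 313 / 4783 = 496731 / 4783 ≈ 103.9 → 104

expected recaptures ≈ 104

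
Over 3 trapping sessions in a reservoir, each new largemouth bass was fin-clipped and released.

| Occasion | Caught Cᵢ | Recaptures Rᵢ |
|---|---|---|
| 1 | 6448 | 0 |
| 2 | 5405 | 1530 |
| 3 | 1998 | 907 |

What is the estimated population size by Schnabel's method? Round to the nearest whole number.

Marked at large before each occasion: Mᵢ = Σⱼ<ᵢ (Cⱼ − Rⱼ) → M1=0, M2=6448, M3=10323
Σ MᵢCᵢ = 0·6448 + 6448·5405 + 10323·1998 = 0 + 34851440 + 20625354 = 55476794
Σ Rᵢ = 0 + 1530 + 907 = 2437
N̂ = 55476794 / 2437 ≈ 22764.4 → 22764

N ≈ 22,764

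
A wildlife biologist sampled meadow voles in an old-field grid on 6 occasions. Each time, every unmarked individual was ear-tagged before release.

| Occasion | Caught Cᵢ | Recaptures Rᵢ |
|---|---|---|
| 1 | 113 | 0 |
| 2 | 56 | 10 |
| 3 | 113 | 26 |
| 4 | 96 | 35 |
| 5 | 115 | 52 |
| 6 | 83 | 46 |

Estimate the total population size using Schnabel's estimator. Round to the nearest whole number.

N ≈ 674

Marked at large before each occasion: Mᵢ = Σⱼ<ᵢ (Cⱼ − Rⱼ) → M1=0, M2=113, M3=159, M4=246, M5=307, M6=370
Σ MᵢCᵢ = 0·113 + 113·56 + 159·113 + 246·96 + 307·115 + 370·83 = 0 + 6328 + 17967 + 23616 + 35305 + 30710 = 113926
Σ Rᵢ = 0 + 10 + 26 + 35 + 52 + 46 = 169
N̂ = 113926 / 169 ≈ 674.1 → 674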